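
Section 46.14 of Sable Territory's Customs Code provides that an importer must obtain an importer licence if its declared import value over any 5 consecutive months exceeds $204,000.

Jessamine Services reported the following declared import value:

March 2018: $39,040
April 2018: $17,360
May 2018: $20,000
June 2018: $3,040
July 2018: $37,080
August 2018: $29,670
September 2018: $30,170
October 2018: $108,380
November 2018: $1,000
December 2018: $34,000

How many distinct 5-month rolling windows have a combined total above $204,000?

2

March 2018–July 2018: $39,040 + $17,360 + $20,000 + $3,040 + $37,080 = $116,520 (under)
April 2018–August 2018: $17,360 + $20,000 + $3,040 + $37,080 + $29,670 = $107,150 (under)
May 2018–September 2018: $20,000 + $3,040 + $37,080 + $29,670 + $30,170 = $119,960 (under)
June 2018–October 2018: $3,040 + $37,080 + $29,670 + $30,170 + $108,380 = $208,340 (over)
July 2018–November 2018: $37,080 + $29,670 + $30,170 + $108,380 + $1,000 = $206,300 (over)
August 2018–December 2018: $29,670 + $30,170 + $108,380 + $1,000 + $34,000 = $203,220 (under)
2 windows exceed the threshold.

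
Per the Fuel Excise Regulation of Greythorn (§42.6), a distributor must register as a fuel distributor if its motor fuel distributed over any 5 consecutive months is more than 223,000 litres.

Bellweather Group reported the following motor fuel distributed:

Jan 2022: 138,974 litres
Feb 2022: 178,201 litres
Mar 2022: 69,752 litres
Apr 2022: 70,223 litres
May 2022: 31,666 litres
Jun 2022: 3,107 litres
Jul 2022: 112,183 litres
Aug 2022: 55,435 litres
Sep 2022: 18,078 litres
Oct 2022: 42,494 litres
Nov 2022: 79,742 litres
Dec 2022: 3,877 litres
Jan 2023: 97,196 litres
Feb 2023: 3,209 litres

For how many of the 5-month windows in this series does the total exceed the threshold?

Jan 2022–May 2022: 138,974 litres + 178,201 litres + 69,752 litres + 70,223 litres + 31,666 litres = 488,816 litres (over)
Feb 2022–Jun 2022: 178,201 litres + 69,752 litres + 70,223 litres + 31,666 litres + 3,107 litres = 352,949 litres (over)
Mar 2022–Jul 2022: 69,752 litres + 70,223 litres + 31,666 litres + 3,107 litres + 112,183 litres = 286,931 litres (over)
Apr 2022–Aug 2022: 70,223 litres + 31,666 litres + 3,107 litres + 112,183 litres + 55,435 litres = 272,614 litres (over)
May 2022–Sep 2022: 31,666 litres + 3,107 litres + 112,183 litres + 55,435 litres + 18,078 litres = 220,469 litres (under)
Jun 2022–Oct 2022: 3,107 litres + 112,183 litres + 55,435 litres + 18,078 litres + 42,494 litres = 231,297 litres (over)
Jul 2022–Nov 2022: 112,183 litres + 55,435 litres + 18,078 litres + 42,494 litres + 79,742 litres = 307,932 litres (over)
Aug 2022–Dec 2022: 55,435 litres + 18,078 litres + 42,494 litres + 79,742 litres + 3,877 litres = 199,626 litres (under)
Sep 2022–Jan 2023: 18,078 litres + 42,494 litres + 79,742 litres + 3,877 litres + 97,196 litres = 241,387 litres (over)
Oct 2022–Feb 2023: 42,494 litres + 79,742 litres + 3,877 litres + 97,196 litres + 3,209 litres = 226,518 litres (over)
8 windows exceed the threshold.

8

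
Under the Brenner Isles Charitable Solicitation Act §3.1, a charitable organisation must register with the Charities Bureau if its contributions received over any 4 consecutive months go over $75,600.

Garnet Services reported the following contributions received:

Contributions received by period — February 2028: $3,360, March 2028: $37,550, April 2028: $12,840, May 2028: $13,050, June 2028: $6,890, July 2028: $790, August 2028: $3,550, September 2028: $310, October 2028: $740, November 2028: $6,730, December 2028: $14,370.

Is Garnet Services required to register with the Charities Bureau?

No

February 2028–May 2028: $3,360 + $37,550 + $12,840 + $13,050 = $66,800 (under)
March 2028–June 2028: $37,550 + $12,840 + $13,050 + $6,890 = $70,330 (under)
April 2028–July 2028: $12,840 + $13,050 + $6,890 + $790 = $33,570 (under)
May 2028–August 2028: $13,050 + $6,890 + $790 + $3,550 = $24,280 (under)
June 2028–September 2028: $6,890 + $790 + $3,550 + $310 = $11,540 (under)
July 2028–October 2028: $790 + $3,550 + $310 + $740 = $5,390 (under)
August 2028–November 2028: $3,550 + $310 + $740 + $6,730 = $11,330 (under)
September 2028–December 2028: $310 + $740 + $6,730 + $14,370 = $22,150 (under)
No window exceeds $75,600.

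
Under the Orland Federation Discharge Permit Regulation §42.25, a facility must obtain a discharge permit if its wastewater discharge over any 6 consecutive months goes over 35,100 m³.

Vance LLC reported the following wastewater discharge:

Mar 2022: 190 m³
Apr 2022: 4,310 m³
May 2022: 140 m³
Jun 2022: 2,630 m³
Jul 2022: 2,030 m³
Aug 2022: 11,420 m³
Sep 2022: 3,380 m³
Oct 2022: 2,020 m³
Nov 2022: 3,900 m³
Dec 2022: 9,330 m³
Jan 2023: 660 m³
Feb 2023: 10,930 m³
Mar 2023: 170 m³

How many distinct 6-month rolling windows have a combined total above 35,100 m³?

0

Mar 2022–Aug 2022: 190 m³ + 4,310 m³ + 140 m³ + 2,630 m³ + 2,030 m³ + 11,420 m³ = 20,720 m³ (under)
Apr 2022–Sep 2022: 4,310 m³ + 140 m³ + 2,630 m³ + 2,030 m³ + 11,420 m³ + 3,380 m³ = 23,910 m³ (under)
May 2022–Oct 2022: 140 m³ + 2,630 m³ + 2,030 m³ + 11,420 m³ + 3,380 m³ + 2,020 m³ = 21,620 m³ (under)
Jun 2022–Nov 2022: 2,630 m³ + 2,030 m³ + 11,420 m³ + 3,380 m³ + 2,020 m³ + 3,900 m³ = 25,380 m³ (under)
Jul 2022–Dec 2022: 2,030 m³ + 11,420 m³ + 3,380 m³ + 2,020 m³ + 3,900 m³ + 9,330 m³ = 32,080 m³ (under)
Aug 2022–Jan 2023: 11,420 m³ + 3,380 m³ + 2,020 m³ + 3,900 m³ + 9,330 m³ + 660 m³ = 30,710 m³ (under)
Sep 2022–Feb 2023: 3,380 m³ + 2,020 m³ + 3,900 m³ + 9,330 m³ + 660 m³ + 10,930 m³ = 30,220 m³ (under)
Oct 2022–Mar 2023: 2,020 m³ + 3,900 m³ + 9,330 m³ + 660 m³ + 10,930 m³ + 170 m³ = 27,010 m³ (under)
0 windows exceed the threshold.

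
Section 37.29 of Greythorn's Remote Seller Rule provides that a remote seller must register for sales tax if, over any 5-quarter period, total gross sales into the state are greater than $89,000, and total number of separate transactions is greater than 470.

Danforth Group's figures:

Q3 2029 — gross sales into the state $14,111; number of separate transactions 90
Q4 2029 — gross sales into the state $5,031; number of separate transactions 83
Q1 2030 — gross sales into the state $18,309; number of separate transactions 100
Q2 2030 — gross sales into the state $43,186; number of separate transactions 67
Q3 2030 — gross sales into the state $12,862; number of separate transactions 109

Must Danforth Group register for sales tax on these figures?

Total gross sales into the state: $14,111 + $5,031 + $18,309 + $43,186 + $12,862 = $93,499 (> $89,000).
Total number of separate transactions: 90 + 83 + 100 + 67 + 109 = 449 (≤ 470).
The test is 'and': the rule requires both, and at least one is not exceeded.

No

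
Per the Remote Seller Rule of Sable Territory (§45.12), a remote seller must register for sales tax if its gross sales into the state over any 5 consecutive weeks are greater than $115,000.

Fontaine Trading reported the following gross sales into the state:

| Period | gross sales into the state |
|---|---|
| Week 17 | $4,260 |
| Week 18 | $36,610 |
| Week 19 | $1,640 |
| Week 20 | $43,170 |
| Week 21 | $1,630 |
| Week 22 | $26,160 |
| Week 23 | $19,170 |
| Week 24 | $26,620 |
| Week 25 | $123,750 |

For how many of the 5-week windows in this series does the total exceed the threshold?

2

Week 17–Week 21: $4,260 + $36,610 + $1,640 + $43,170 + $1,630 = $87,310 (under)
Week 18–Week 22: $36,610 + $1,640 + $43,170 + $1,630 + $26,160 = $109,210 (under)
Week 19–Week 23: $1,640 + $43,170 + $1,630 + $26,160 + $19,170 = $91,770 (under)
Week 20–Week 24: $43,170 + $1,630 + $26,160 + $19,170 + $26,620 = $116,750 (over)
Week 21–Week 25: $1,630 + $26,160 + $19,170 + $26,620 + $123,750 = $197,330 (over)
2 windows exceed the threshold.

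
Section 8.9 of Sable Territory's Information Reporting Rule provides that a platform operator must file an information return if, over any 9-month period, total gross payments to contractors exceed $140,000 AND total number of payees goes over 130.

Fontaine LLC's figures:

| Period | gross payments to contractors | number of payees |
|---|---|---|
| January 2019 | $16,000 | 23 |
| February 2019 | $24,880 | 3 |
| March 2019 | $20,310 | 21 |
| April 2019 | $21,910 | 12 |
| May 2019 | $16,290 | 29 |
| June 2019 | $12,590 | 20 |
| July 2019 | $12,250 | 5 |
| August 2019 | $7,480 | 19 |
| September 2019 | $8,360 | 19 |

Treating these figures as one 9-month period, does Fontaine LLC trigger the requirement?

Yes

Total gross payments to contractors: $16,000 + $24,880 + $20,310 + $21,910 + $16,290 + $12,590 + $12,250 + $7,480 + $8,360 = $140,070 (> $140,000).
Total number of payees: 23 + 3 + 21 + 12 + 29 + 20 + 5 + 19 + 19 = 151 (> 130).
The test is 'and': both thresholds are exceeded.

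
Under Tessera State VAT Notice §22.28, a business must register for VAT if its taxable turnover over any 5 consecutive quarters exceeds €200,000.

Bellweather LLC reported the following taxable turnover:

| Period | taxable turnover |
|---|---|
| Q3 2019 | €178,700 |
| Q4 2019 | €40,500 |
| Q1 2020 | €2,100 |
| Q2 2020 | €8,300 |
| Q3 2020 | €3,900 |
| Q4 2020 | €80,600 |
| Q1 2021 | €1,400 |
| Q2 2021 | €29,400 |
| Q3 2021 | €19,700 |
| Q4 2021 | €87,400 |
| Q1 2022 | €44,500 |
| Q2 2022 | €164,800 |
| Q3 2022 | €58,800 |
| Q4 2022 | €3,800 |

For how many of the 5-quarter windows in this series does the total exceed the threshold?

5

Q3 2019–Q3 2020: €178,700 + €40,500 + €2,100 + €8,300 + €3,900 = €233,500 (over)
Q4 2019–Q4 2020: €40,500 + €2,100 + €8,300 + €3,900 + €80,600 = €135,400 (under)
Q1 2020–Q1 2021: €2,100 + €8,300 + €3,900 + €80,600 + €1,400 = €96,300 (under)
Q2 2020–Q2 2021: €8,300 + €3,900 + €80,600 + €1,400 + €29,400 = €123,600 (under)
Q3 2020–Q3 2021: €3,900 + €80,600 + €1,400 + €29,400 + €19,700 = €135,000 (under)
Q4 2020–Q4 2021: €80,600 + €1,400 + €29,400 + €19,700 + €87,400 = €218,500 (over)
Q1 2021–Q1 2022: €1,400 + €29,400 + €19,700 + €87,400 + €44,500 = €182,400 (under)
Q2 2021–Q2 2022: €29,400 + €19,700 + €87,400 + €44,500 + €164,800 = €345,800 (over)
Q3 2021–Q3 2022: €19,700 + €87,400 + €44,500 + €164,800 + €58,800 = €375,200 (over)
Q4 2021–Q4 2022: €87,400 + €44,500 + €164,800 + €58,800 + €3,800 = €359,300 (over)
5 windows exceed the threshold.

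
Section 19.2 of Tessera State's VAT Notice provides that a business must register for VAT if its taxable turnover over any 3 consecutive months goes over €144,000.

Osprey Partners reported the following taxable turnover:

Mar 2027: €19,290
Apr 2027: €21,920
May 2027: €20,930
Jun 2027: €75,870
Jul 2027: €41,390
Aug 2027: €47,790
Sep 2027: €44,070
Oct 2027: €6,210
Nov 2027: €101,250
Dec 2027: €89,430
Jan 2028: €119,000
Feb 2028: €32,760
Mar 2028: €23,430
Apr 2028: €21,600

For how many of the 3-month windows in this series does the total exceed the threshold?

6

Mar 2027–May 2027: €19,290 + €21,920 + €20,930 = €62,140 (under)
Apr 2027–Jun 2027: €21,920 + €20,930 + €75,870 = €118,720 (under)
May 2027–Jul 2027: €20,930 + €75,870 + €41,390 = €138,190 (under)
Jun 2027–Aug 2027: €75,870 + €41,390 + €47,790 = €165,050 (over)
Jul 2027–Sep 2027: €41,390 + €47,790 + €44,070 = €133,250 (under)
Aug 2027–Oct 2027: €47,790 + €44,070 + €6,210 = €98,070 (under)
Sep 2027–Nov 2027: €44,070 + €6,210 + €101,250 = €151,530 (over)
Oct 2027–Dec 2027: €6,210 + €101,250 + €89,430 = €196,890 (over)
Nov 2027–Jan 2028: €101,250 + €89,430 + €119,000 = €309,680 (over)
Dec 2027–Feb 2028: €89,430 + €119,000 + €32,760 = €241,190 (over)
Jan 2028–Mar 2028: €119,000 + €32,760 + €23,430 = €175,190 (over)
Feb 2028–Apr 2028: €32,760 + €23,430 + €21,600 = €77,790 (under)
6 windows exceed the threshold.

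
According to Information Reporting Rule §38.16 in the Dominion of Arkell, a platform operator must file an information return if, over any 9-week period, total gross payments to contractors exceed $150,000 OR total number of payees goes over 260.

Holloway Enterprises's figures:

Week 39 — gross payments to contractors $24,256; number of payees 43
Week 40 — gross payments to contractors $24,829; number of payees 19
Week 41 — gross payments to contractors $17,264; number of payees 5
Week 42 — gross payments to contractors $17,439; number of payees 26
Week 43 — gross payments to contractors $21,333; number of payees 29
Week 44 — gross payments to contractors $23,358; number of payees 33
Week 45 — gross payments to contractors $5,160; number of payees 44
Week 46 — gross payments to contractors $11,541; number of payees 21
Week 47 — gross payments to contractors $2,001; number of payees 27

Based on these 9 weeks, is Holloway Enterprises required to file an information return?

No

Total gross payments to contractors: $24,256 + $24,829 + $17,264 + $17,439 + $21,333 + $23,358 + $5,160 + $11,541 + $2,001 = $147,181 (≤ $150,000).
Total number of payees: 43 + 19 + 5 + 26 + 29 + 33 + 44 + 21 + 27 = 247 (≤ 260).
The test is 'or': neither threshold is exceeded.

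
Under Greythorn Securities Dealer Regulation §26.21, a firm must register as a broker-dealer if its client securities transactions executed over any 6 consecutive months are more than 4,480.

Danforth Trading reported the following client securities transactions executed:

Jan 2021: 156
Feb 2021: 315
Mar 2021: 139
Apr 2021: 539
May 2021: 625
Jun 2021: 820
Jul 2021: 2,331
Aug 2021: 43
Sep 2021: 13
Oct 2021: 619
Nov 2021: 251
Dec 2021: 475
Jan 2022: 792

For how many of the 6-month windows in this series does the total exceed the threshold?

2

Jan 2021–Jun 2021: 156 + 315 + 139 + 539 + 625 + 820 = 2,594 (under)
Feb 2021–Jul 2021: 315 + 139 + 539 + 625 + 820 + 2,331 = 4,769 (over)
Mar 2021–Aug 2021: 139 + 539 + 625 + 820 + 2,331 + 43 = 4,497 (over)
Apr 2021–Sep 2021: 539 + 625 + 820 + 2,331 + 43 + 13 = 4,371 (under)
May 2021–Oct 2021: 625 + 820 + 2,331 + 43 + 13 + 619 = 4,451 (under)
Jun 2021–Nov 2021: 820 + 2,331 + 43 + 13 + 619 + 251 = 4,077 (under)
Jul 2021–Dec 2021: 2,331 + 43 + 13 + 619 + 251 + 475 = 3,732 (under)
Aug 2021–Jan 2022: 43 + 13 + 619 + 251 + 475 + 792 = 2,193 (under)
2 windows exceed the threshold.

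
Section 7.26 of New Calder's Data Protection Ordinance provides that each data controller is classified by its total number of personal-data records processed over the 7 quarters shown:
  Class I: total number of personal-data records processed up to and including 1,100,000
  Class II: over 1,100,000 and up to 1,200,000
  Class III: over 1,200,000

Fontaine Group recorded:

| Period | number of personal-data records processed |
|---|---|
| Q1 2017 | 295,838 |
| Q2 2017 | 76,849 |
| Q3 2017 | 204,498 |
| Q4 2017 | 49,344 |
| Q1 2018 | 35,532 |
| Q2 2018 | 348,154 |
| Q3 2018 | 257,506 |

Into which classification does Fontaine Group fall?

Class III

Total number of personal-data records processed: 295,838 + 76,849 + 204,498 + 49,344 + 35,532 + 348,154 + 257,506 = 1,267,721.
1,267,721 > 1,200,000, so Class III applies.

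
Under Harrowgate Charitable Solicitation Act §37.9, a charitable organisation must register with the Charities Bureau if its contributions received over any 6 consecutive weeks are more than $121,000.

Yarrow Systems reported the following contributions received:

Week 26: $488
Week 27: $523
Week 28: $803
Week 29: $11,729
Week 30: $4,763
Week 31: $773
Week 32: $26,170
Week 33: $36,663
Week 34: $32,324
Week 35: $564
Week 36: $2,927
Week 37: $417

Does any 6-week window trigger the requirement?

Week 26–Week 31: $488 + $523 + $803 + $11,729 + $4,763 + $773 = $19,079 (under)
Week 27–Week 32: $523 + $803 + $11,729 + $4,763 + $773 + $26,170 = $44,761 (under)
Week 28–Week 33: $803 + $11,729 + $4,763 + $773 + $26,170 + $36,663 = $80,901 (under)
Week 29–Week 34: $11,729 + $4,763 + $773 + $26,170 + $36,663 + $32,324 = $112,422 (under)
Week 30–Week 35: $4,763 + $773 + $26,170 + $36,663 + $32,324 + $564 = $101,257 (under)
Week 31–Week 36: $773 + $26,170 + $36,663 + $32,324 + $564 + $2,927 = $99,421 (under)
Week 32–Week 37: $26,170 + $36,663 + $32,324 + $564 + $2,927 + $417 = $99,065 (under)
No window exceeds $121,000.

No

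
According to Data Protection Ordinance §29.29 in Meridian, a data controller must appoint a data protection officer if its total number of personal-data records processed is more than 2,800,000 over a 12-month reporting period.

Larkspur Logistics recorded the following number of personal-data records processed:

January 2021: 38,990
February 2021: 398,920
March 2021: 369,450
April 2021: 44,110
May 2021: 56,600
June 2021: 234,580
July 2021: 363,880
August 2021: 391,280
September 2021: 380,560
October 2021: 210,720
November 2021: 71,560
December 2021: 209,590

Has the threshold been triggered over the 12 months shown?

Total number of personal-data records processed: 38,990 + 398,920 + 369,450 + 44,110 + 56,600 + 234,580 + 363,880 + 391,280 + 380,560 + 210,720 + 71,560 + 209,590 = 2,770,240.
2,770,240 ≤ 2,800,000, so the threshold is not exceeded.

No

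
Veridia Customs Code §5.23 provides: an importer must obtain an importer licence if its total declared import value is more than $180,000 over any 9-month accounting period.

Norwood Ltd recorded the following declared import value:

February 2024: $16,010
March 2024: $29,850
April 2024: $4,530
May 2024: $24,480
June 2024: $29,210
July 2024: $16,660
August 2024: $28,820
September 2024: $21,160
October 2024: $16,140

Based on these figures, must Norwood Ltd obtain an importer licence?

Yes

Total declared import value: $16,010 + $29,850 + $4,530 + $24,480 + $29,210 + $16,660 + $28,820 + $21,160 + $16,140 = $186,860.
$186,860 > $180,000, so the threshold is exceeded.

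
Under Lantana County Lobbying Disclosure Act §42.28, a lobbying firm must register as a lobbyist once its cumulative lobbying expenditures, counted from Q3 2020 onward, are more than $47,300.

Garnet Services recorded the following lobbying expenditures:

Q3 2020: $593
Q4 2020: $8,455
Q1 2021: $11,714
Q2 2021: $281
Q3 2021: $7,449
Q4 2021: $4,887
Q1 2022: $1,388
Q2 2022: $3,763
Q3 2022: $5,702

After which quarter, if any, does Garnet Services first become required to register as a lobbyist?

Not triggered

Through Q3 2020: $593
Through Q4 2020: $9,048
Through Q1 2021: $20,762
Through Q2 2021: $21,043
Through Q3 2021: $28,492
Through Q4 2021: $33,379
Through Q1 2022: $34,767
Through Q2 2022: $38,530
Through Q3 2022: $44,232
Final cumulative total $44,232 ≤ $47,300; the threshold is never exceeded.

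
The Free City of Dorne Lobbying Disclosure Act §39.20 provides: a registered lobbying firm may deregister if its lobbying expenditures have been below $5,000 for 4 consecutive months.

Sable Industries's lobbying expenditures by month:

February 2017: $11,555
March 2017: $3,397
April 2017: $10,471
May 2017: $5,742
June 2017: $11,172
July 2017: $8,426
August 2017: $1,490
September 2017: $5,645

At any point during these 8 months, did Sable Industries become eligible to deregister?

No

Months below $5,000: March 2017, August 2017.
Longest run of consecutive months below the threshold: 1.
1 < 4, so Sable Industries never became eligible.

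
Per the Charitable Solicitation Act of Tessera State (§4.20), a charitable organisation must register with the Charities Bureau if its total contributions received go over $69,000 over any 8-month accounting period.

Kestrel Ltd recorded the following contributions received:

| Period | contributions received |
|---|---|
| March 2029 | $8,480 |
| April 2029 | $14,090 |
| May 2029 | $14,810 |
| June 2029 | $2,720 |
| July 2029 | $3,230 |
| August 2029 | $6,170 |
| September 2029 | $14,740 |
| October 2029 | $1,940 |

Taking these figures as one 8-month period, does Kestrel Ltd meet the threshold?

No

Total contributions received: $8,480 + $14,090 + $14,810 + $2,720 + $3,230 + $6,170 + $14,740 + $1,940 = $66,180.
$66,180 ≤ $69,000, so the threshold is not exceeded.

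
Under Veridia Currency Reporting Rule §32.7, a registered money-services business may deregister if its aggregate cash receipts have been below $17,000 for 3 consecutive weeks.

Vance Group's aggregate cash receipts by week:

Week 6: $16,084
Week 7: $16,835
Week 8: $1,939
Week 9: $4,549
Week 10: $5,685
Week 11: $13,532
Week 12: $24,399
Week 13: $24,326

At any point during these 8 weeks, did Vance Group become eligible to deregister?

Yes

Weeks below $17,000: Week 6, Week 7, Week 8, Week 9, Week 10, Week 11.
Longest run of consecutive weeks below the threshold: 6.
6 ≥ 3, so Vance Group became eligible.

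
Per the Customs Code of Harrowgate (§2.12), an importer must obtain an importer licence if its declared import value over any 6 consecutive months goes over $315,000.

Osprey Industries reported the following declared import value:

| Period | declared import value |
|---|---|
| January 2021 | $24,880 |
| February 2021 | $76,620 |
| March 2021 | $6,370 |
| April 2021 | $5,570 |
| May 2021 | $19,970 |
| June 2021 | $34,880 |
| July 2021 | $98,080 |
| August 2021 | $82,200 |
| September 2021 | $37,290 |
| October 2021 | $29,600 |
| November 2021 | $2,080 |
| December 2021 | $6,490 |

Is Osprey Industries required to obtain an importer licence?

No

January 2021–June 2021: $24,880 + $76,620 + $6,370 + $5,570 + $19,970 + $34,880 = $168,290 (under)
February 2021–July 2021: $76,620 + $6,370 + $5,570 + $19,970 + $34,880 + $98,080 = $241,490 (under)
March 2021–August 2021: $6,370 + $5,570 + $19,970 + $34,880 + $98,080 + $82,200 = $247,070 (under)
April 2021–September 2021: $5,570 + $19,970 + $34,880 + $98,080 + $82,200 + $37,290 = $277,990 (under)
May 2021–October 2021: $19,970 + $34,880 + $98,080 + $82,200 + $37,290 + $29,600 = $302,020 (under)
June 2021–November 2021: $34,880 + $98,080 + $82,200 + $37,290 + $29,600 + $2,080 = $284,130 (under)
July 2021–December 2021: $98,080 + $82,200 + $37,290 + $29,600 + $2,080 + $6,490 = $255,740 (under)
No window exceeds $315,000.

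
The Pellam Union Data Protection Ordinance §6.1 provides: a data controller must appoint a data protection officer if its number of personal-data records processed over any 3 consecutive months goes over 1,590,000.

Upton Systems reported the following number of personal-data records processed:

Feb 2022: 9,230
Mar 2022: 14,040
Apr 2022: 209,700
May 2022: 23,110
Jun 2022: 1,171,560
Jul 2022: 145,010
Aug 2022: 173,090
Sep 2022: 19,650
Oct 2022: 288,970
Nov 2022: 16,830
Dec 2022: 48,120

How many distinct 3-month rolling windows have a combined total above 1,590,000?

0

Feb 2022–Apr 2022: 9,230 + 14,040 + 209,700 = 232,970 (under)
Mar 2022–May 2022: 14,040 + 209,700 + 23,110 = 246,850 (under)
Apr 2022–Jun 2022: 209,700 + 23,110 + 1,171,560 = 1,404,370 (under)
May 2022–Jul 2022: 23,110 + 1,171,560 + 145,010 = 1,339,680 (under)
Jun 2022–Aug 2022: 1,171,560 + 145,010 + 173,090 = 1,489,660 (under)
Jul 2022–Sep 2022: 145,010 + 173,090 + 19,650 = 337,750 (under)
Aug 2022–Oct 2022: 173,090 + 19,650 + 288,970 = 481,710 (under)
Sep 2022–Nov 2022: 19,650 + 288,970 + 16,830 = 325,450 (under)
Oct 2022–Dec 2022: 288,970 + 16,830 + 48,120 = 353,920 (under)
0 windows exceed the threshold.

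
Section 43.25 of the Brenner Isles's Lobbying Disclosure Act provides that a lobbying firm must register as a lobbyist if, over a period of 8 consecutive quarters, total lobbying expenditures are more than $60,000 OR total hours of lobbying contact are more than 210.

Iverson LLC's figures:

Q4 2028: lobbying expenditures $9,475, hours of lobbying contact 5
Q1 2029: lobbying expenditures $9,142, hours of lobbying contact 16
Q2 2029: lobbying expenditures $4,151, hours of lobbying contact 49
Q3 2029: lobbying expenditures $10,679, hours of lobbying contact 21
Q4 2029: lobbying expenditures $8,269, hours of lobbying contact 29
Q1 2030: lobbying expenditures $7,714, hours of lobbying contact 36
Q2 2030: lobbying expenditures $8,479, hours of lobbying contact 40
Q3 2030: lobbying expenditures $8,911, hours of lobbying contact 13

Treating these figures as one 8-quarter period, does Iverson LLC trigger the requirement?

Yes

Total lobbying expenditures: $9,475 + $9,142 + $4,151 + $10,679 + $8,269 + $7,714 + $8,479 + $8,911 = $66,820 (> $60,000).
Total hours of lobbying contact: 5 + 16 + 49 + 21 + 29 + 36 + 40 + 13 = 209 (≤ 210).
The test is 'or': at least one threshold is exceeded.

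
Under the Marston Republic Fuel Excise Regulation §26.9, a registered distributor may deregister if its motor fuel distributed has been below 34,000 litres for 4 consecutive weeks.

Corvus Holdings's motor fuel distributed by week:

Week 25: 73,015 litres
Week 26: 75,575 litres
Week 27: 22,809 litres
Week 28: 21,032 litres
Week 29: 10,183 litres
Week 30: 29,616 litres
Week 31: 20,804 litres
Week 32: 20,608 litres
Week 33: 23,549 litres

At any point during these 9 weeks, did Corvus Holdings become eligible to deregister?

Weeks below 34,000 litres: Week 27, Week 28, Week 29, Week 30, Week 31, Week 32, Week 33.
Longest run of consecutive weeks below the threshold: 7.
7 ≥ 4, so Corvus Holdings became eligible.

Yes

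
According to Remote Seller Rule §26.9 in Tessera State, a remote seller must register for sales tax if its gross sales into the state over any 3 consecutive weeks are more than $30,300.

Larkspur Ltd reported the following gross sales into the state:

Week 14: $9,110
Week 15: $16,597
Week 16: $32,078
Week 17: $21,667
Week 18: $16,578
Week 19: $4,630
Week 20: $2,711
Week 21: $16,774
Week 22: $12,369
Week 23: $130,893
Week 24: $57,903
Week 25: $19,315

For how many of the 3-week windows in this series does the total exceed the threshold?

8

Week 14–Week 16: $9,110 + $16,597 + $32,078 = $57,785 (over)
Week 15–Week 17: $16,597 + $32,078 + $21,667 = $70,342 (over)
Week 16–Week 18: $32,078 + $21,667 + $16,578 = $70,323 (over)
Week 17–Week 19: $21,667 + $16,578 + $4,630 = $42,875 (over)
Week 18–Week 20: $16,578 + $4,630 + $2,711 = $23,919 (under)
Week 19–Week 21: $4,630 + $2,711 + $16,774 = $24,115 (under)
Week 20–Week 22: $2,711 + $16,774 + $12,369 = $31,854 (over)
Week 21–Week 23: $16,774 + $12,369 + $130,893 = $160,036 (over)
Week 22–Week 24: $12,369 + $130,893 + $57,903 = $201,165 (over)
Week 23–Week 25: $130,893 + $57,903 + $19,315 = $208,111 (over)
8 windows exceed the threshold.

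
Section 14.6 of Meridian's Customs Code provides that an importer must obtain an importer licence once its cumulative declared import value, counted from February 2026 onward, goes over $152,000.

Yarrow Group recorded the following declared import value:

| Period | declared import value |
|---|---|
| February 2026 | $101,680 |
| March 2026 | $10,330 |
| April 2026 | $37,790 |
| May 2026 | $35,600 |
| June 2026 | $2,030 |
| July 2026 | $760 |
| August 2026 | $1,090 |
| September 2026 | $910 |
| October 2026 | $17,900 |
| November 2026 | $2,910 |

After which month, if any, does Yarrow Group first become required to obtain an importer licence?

Through February 2026: $101,680
Through March 2026: $112,010
Through April 2026: $149,800
Through May 2026: $185,400 ← exceeds threshold

May 2026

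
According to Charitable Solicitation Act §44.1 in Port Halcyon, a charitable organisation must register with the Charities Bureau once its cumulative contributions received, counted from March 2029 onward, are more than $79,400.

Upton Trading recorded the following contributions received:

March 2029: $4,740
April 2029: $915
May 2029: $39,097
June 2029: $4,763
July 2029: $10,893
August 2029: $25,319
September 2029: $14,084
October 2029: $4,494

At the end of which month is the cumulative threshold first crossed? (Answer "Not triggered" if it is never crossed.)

Through March 2029: $4,740
Through April 2029: $5,655
Through May 2029: $44,752
Through June 2029: $49,515
Through July 2029: $60,408
Through August 2029: $85,727 ← exceeds threshold

August 2029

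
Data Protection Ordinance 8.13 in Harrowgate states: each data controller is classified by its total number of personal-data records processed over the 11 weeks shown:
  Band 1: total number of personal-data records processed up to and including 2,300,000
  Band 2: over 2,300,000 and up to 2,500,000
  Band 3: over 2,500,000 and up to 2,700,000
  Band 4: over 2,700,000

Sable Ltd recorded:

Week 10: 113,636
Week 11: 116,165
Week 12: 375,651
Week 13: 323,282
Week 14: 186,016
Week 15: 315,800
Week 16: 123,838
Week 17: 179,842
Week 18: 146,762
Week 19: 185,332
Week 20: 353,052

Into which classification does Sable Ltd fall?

Total number of personal-data records processed: 113,636 + 116,165 + 375,651 + 323,282 + 186,016 + 315,800 + 123,838 + 179,842 + 146,762 + 185,332 + 353,052 = 2,419,376.
2,300,000 < 2,419,376 ≤ 2,500,000, so Band 2 applies.

Band 2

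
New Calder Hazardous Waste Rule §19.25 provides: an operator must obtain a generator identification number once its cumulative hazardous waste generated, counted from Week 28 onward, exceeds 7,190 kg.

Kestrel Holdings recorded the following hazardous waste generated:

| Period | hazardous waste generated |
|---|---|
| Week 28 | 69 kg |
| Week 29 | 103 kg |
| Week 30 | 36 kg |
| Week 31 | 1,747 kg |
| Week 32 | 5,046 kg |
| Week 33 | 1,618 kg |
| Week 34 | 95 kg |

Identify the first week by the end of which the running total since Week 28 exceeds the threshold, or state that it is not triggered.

Through Week 28: 69 kg
Through Week 29: 172 kg
Through Week 30: 208 kg
Through Week 31: 1,955 kg
Through Week 32: 7,001 kg
Through Week 33: 8,619 kg ← exceeds threshold

Week 33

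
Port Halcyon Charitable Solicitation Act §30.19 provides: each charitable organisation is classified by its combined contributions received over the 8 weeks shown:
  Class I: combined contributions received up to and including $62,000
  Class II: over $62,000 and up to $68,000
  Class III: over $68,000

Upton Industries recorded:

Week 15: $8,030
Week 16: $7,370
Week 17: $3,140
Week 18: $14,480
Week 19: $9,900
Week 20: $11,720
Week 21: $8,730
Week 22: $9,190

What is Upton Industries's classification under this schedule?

Combined contributions received: $8,030 + $7,370 + $3,140 + $14,480 + $9,900 + $11,720 + $8,730 + $9,190 = $72,560.
$72,560 > $68,000, so Class III applies.

Class III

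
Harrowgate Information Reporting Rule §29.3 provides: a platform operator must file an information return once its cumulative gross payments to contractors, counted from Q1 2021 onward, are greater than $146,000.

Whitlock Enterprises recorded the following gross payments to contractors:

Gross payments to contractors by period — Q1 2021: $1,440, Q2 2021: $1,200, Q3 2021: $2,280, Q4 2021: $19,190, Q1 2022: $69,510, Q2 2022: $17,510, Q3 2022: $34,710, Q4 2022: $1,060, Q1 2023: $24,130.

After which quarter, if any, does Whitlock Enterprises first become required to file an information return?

Through Q1 2021: $1,440
Through Q2 2021: $2,640
Through Q3 2021: $4,920
Through Q4 2021: $24,110
Through Q1 2022: $93,620
Through Q2 2022: $111,130
Through Q3 2022: $145,840
Through Q4 2022: $146,900 ← exceeds threshold

Q4 2022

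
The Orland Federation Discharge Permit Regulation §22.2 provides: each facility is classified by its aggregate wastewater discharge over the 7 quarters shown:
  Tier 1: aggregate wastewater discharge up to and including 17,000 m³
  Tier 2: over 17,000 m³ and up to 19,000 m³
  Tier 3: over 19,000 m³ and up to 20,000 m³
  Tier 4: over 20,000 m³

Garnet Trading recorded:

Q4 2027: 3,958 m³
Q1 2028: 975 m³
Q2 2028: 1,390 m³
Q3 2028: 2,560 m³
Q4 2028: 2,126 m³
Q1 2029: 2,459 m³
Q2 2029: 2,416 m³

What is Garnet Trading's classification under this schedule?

Tier 1

Aggregate wastewater discharge: 3,958 m³ + 975 m³ + 1,390 m³ + 2,560 m³ + 2,126 m³ + 2,459 m³ + 2,416 m³ = 15,884 m³.
15,884 m³ ≤ 17,000 m³, so Tier 1 applies.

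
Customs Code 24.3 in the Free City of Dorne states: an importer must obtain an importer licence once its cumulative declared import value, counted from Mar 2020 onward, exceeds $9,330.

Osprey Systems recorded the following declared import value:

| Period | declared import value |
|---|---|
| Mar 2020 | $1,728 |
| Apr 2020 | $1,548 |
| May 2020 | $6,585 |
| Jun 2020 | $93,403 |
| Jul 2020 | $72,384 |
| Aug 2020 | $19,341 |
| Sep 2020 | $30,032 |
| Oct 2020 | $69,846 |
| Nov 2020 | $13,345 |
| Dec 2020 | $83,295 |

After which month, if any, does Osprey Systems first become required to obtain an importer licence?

Through Mar 2020: $1,728
Through Apr 2020: $3,276
Through May 2020: $9,861 ← exceeds threshold

May 2020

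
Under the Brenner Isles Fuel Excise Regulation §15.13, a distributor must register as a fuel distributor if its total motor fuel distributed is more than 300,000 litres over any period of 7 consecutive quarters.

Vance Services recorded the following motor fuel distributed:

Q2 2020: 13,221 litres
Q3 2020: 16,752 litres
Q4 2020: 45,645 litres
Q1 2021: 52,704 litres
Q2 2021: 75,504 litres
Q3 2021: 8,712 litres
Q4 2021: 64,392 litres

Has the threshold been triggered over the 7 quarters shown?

Total motor fuel distributed: 13,221 litres + 16,752 litres + 45,645 litres + 52,704 litres + 75,504 litres + 8,712 litres + 64,392 litres = 276,930 litres.
276,930 litres ≤ 300,000 litres, so the threshold is not exceeded.

No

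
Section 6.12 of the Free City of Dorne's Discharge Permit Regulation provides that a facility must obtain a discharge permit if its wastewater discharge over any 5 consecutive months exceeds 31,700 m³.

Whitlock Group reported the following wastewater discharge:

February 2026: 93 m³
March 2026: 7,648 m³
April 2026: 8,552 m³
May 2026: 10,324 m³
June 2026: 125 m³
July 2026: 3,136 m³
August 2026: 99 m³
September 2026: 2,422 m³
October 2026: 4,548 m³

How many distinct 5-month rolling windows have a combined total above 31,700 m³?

February 2026–June 2026: 93 m³ + 7,648 m³ + 8,552 m³ + 10,324 m³ + 125 m³ = 26,742 m³ (under)
March 2026–July 2026: 7,648 m³ + 8,552 m³ + 10,324 m³ + 125 m³ + 3,136 m³ = 29,785 m³ (under)
April 2026–August 2026: 8,552 m³ + 10,324 m³ + 125 m³ + 3,136 m³ + 99 m³ = 22,236 m³ (under)
May 2026–September 2026: 10,324 m³ + 125 m³ + 3,136 m³ + 99 m³ + 2,422 m³ = 16,106 m³ (under)
June 2026–October 2026: 125 m³ + 3,136 m³ + 99 m³ + 2,422 m³ + 4,548 m³ = 10,330 m³ (under)
0 windows exceed the threshold.

0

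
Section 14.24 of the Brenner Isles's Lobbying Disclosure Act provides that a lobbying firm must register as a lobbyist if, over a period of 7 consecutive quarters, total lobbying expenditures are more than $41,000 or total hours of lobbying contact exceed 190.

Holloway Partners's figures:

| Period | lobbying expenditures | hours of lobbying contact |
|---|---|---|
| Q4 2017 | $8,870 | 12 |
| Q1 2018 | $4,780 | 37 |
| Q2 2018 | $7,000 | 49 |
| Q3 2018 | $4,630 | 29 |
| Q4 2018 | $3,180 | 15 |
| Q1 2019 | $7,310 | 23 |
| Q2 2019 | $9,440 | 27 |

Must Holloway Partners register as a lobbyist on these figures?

Yes

Total lobbying expenditures: $8,870 + $4,780 + $7,000 + $4,630 + $3,180 + $7,310 + $9,440 = $45,210 (> $41,000).
Total hours of lobbying contact: 12 + 37 + 49 + 29 + 15 + 23 + 27 = 192 (> 190).
The test is 'or': at least one threshold is exceeded.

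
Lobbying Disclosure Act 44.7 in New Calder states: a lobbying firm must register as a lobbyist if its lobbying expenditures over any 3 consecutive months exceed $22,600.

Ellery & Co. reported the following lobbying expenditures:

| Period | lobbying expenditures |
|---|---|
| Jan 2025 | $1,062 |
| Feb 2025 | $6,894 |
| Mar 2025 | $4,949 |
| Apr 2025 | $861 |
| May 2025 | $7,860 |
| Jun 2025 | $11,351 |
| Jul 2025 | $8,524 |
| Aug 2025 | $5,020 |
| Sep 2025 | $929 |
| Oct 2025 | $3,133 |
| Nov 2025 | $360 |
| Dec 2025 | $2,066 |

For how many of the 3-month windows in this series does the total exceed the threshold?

Jan 2025–Mar 2025: $1,062 + $6,894 + $4,949 = $12,905 (under)
Feb 2025–Apr 2025: $6,894 + $4,949 + $861 = $12,704 (under)
Mar 2025–May 2025: $4,949 + $861 + $7,860 = $13,670 (under)
Apr 2025–Jun 2025: $861 + $7,860 + $11,351 = $20,072 (under)
May 2025–Jul 2025: $7,860 + $11,351 + $8,524 = $27,735 (over)
Jun 2025–Aug 2025: $11,351 + $8,524 + $5,020 = $24,895 (over)
Jul 2025–Sep 2025: $8,524 + $5,020 + $929 = $14,473 (under)
Aug 2025–Oct 2025: $5,020 + $929 + $3,133 = $9,082 (under)
Sep 2025–Nov 2025: $929 + $3,133 + $360 = $4,422 (under)
Oct 2025–Dec 2025: $3,133 + $360 + $2,066 = $5,559 (under)
2 windows exceed the threshold.

2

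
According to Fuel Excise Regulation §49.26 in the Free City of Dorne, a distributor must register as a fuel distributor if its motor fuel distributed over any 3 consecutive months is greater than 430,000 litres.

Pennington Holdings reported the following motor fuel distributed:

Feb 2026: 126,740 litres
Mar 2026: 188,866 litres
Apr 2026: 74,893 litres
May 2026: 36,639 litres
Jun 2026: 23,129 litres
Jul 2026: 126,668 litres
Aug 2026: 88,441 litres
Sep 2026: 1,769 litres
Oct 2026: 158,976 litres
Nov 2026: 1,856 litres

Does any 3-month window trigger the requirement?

No

Feb 2026–Apr 2026: 126,740 litres + 188,866 litres + 74,893 litres = 390,499 litres (under)
Mar 2026–May 2026: 188,866 litres + 74,893 litres + 36,639 litres = 300,398 litres (under)
Apr 2026–Jun 2026: 74,893 litres + 36,639 litres + 23,129 litres = 134,661 litres (under)
May 2026–Jul 2026: 36,639 litres + 23,129 litres + 126,668 litres = 186,436 litres (under)
Jun 2026–Aug 2026: 23,129 litres + 126,668 litres + 88,441 litres = 238,238 litres (under)
Jul 2026–Sep 2026: 126,668 litres + 88,441 litres + 1,769 litres = 216,878 litres (under)
Aug 2026–Oct 2026: 88,441 litres + 1,769 litres + 158,976 litres = 249,186 litres (under)
Sep 2026–Nov 2026: 1,769 litres + 158,976 litres + 1,856 litres = 162,601 litres (under)
No window exceeds 430,000 litres.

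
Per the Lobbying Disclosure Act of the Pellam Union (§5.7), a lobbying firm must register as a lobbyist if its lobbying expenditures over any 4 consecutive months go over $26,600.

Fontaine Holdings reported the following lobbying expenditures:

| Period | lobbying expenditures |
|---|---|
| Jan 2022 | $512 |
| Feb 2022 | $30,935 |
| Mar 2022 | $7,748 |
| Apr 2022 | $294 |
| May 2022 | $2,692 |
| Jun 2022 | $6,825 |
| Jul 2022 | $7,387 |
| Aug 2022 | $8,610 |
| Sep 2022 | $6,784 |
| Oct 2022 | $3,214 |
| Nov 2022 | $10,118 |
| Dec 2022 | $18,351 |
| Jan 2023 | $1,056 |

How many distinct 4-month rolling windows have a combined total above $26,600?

6

Jan 2022–Apr 2022: $512 + $30,935 + $7,748 + $294 = $39,489 (over)
Feb 2022–May 2022: $30,935 + $7,748 + $294 + $2,692 = $41,669 (over)
Mar 2022–Jun 2022: $7,748 + $294 + $2,692 + $6,825 = $17,559 (under)
Apr 2022–Jul 2022: $294 + $2,692 + $6,825 + $7,387 = $17,198 (under)
May 2022–Aug 2022: $2,692 + $6,825 + $7,387 + $8,610 = $25,514 (under)
Jun 2022–Sep 2022: $6,825 + $7,387 + $8,610 + $6,784 = $29,606 (over)
Jul 2022–Oct 2022: $7,387 + $8,610 + $6,784 + $3,214 = $25,995 (under)
Aug 2022–Nov 2022: $8,610 + $6,784 + $3,214 + $10,118 = $28,726 (over)
Sep 2022–Dec 2022: $6,784 + $3,214 + $10,118 + $18,351 = $38,467 (over)
Oct 2022–Jan 2023: $3,214 + $10,118 + $18,351 + $1,056 = $32,739 (over)
6 windows exceed the threshold.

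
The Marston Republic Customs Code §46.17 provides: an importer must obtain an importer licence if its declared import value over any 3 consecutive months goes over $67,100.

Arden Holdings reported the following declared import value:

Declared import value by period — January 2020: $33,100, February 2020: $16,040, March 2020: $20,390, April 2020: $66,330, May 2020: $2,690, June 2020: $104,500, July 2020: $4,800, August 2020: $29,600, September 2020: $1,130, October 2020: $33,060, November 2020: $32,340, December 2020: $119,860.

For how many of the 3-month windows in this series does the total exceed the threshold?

January 2020–March 2020: $33,100 + $16,040 + $20,390 = $69,530 (over)
February 2020–April 2020: $16,040 + $20,390 + $66,330 = $102,760 (over)
March 2020–May 2020: $20,390 + $66,330 + $2,690 = $89,410 (over)
April 2020–June 2020: $66,330 + $2,690 + $104,500 = $173,520 (over)
May 2020–July 2020: $2,690 + $104,500 + $4,800 = $111,990 (over)
June 2020–August 2020: $104,500 + $4,800 + $29,600 = $138,900 (over)
July 2020–September 2020: $4,800 + $29,600 + $1,130 = $35,530 (under)
August 2020–October 2020: $29,600 + $1,130 + $33,060 = $63,790 (under)
September 2020–November 2020: $1,130 + $33,060 + $32,340 = $66,530 (under)
October 2020–December 2020: $33,060 + $32,340 + $119,860 = $185,260 (over)
7 windows exceed the threshold.

7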